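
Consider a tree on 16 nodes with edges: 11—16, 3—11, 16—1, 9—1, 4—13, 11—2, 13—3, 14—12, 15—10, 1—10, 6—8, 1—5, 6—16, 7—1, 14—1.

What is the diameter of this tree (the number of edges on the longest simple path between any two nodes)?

7

BFS from 4 reaches 12 last, at distance 7; BFS from 12 confirms no node is farther.
Path: 4-13-3-11-16-1-14-12.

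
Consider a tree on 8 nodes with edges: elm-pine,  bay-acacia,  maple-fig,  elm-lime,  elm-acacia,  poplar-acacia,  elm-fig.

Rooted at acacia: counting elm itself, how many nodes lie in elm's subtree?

The subtree rooted at elm contains: elm, fig, pine, lime, maple — 5 nodes.

5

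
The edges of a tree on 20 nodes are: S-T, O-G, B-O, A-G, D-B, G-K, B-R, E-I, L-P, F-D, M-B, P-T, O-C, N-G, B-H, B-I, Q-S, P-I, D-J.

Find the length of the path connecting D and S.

The path is D - B - I - P - T - S, which has 5 edges.

5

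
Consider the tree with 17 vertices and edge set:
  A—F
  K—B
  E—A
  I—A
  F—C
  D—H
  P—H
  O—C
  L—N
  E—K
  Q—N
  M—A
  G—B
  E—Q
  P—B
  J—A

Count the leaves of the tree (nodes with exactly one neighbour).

7

The leaves are D, G, I, J, L, M, O.
That is 7 leaves.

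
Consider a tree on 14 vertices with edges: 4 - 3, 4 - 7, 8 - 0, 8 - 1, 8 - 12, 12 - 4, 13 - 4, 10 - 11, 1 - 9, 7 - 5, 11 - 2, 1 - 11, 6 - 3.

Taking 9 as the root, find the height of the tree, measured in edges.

6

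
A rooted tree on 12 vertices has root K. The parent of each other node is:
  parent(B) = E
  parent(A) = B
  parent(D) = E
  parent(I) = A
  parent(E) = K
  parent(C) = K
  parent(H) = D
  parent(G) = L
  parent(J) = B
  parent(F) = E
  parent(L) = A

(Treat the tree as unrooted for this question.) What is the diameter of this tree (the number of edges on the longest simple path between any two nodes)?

6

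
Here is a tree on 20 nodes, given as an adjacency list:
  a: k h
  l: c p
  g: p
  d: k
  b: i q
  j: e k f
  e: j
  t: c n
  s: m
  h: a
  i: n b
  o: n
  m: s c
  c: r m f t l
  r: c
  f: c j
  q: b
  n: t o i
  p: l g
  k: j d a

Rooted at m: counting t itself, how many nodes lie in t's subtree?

6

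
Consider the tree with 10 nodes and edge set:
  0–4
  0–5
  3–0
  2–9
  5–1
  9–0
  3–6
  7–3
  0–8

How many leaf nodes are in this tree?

6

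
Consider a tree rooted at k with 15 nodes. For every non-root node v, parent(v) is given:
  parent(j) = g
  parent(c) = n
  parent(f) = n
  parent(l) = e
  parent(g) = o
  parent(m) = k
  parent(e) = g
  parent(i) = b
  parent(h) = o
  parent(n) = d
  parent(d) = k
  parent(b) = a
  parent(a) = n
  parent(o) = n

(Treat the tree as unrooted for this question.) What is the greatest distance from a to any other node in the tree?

5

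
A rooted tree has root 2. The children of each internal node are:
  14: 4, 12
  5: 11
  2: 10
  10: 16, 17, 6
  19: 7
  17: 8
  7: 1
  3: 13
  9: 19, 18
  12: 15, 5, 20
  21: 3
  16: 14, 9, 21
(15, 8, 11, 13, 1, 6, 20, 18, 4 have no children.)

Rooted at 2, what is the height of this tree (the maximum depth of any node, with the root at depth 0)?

1 sits deepest: 2-10-16-9-19-7-1 — 6 edges from the root.

6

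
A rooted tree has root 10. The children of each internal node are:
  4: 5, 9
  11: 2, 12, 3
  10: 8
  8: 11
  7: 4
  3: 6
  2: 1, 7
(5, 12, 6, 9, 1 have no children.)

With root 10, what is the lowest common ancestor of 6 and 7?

6's ancestor chain is 6, 3, 11, 8, 10 and 7's is 7, 2, 11, 8, 10; they first meet at 11.

11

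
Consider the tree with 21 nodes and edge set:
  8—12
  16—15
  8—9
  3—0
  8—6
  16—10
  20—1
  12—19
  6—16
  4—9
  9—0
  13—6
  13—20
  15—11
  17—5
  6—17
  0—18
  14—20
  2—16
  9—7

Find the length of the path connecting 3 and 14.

Walking from 3: 3–0–9–8–6–13–20–14. Length 7.

7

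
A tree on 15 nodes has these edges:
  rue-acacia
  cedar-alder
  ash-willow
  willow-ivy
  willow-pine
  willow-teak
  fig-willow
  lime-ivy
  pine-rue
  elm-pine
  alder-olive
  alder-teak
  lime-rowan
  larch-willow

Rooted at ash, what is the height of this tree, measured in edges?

The longest root-to-leaf path is ash → willow → teak → alder → cedar (4 edges).

4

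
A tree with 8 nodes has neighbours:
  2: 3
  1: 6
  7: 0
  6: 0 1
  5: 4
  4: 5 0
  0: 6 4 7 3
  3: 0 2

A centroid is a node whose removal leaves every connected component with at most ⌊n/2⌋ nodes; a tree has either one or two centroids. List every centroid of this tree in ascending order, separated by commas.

Removing 0 splits the tree into components of sizes 2, 2, 2, 1; the largest is 2 ≤ ⌊8/2⌋ = 4.
Every other node leaves some component of size > 4, so the centroid is unique.

0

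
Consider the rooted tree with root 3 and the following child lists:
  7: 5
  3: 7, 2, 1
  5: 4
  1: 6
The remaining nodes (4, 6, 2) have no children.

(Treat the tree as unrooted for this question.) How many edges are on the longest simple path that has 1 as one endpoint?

4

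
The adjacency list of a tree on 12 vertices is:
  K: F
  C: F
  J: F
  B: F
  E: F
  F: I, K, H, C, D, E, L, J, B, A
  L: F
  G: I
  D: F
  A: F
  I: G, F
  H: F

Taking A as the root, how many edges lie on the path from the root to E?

Climbing from E to the root: E → F → A. That's 2 steps.

2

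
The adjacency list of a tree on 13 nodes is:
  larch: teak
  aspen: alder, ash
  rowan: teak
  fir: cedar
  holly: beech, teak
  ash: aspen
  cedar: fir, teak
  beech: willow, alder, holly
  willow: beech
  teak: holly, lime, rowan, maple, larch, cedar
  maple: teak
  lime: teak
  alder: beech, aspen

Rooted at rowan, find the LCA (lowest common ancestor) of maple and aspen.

teak

Ancestors of maple (toward the root): maple, teak, rowan.
Ancestors of aspen: aspen, alder, beech, holly, teak, rowan.
The deepest node appearing in both lists is teak.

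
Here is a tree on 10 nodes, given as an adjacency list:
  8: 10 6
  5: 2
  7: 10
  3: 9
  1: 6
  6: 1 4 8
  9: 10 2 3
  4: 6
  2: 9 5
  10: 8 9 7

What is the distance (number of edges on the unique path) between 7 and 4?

Walking from 7: 7 – 10 – 8 – 6 – 4. Length 4.

4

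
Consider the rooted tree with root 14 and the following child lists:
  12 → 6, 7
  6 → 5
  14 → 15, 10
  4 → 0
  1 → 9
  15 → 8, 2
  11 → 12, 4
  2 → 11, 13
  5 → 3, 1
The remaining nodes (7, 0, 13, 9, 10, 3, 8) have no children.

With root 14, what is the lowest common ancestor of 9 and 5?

5

Ancestors of 9 (toward the root): 9, 1, 5, 6, 12, 11, 2, 15, 14.
Ancestors of 5: 5, 6, 12, 11, 2, 15, 14.
The deepest node appearing in both lists is 5.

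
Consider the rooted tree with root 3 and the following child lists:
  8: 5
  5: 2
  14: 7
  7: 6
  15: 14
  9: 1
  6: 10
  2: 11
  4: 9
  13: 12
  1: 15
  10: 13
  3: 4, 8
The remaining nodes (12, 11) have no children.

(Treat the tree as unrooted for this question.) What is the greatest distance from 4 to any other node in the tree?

A farthest node from 4 is 12.
The path 4-9-1-15-14-7-6-10-13-12 has 9 edges.

9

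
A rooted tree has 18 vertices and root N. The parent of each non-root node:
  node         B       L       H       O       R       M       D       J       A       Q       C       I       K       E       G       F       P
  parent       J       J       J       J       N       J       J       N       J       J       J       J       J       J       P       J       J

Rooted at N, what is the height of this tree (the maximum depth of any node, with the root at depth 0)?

3

The longest root-to-leaf path is N → J → P → G (3 edges).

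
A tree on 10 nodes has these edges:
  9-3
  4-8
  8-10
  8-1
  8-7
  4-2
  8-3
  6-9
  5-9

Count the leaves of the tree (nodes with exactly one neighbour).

6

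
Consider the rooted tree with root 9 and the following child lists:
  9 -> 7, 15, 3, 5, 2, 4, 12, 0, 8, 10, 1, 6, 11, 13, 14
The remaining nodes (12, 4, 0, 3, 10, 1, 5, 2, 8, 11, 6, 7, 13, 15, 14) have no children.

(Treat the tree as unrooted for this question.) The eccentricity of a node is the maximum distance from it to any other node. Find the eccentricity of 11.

The node farthest from 11 is 0 (8, 4, 1, 15, 12, 3, 6, 14, 13, 10, 2, 5, 7 also at distance 2), via 11-9-0 — 2 edges.

2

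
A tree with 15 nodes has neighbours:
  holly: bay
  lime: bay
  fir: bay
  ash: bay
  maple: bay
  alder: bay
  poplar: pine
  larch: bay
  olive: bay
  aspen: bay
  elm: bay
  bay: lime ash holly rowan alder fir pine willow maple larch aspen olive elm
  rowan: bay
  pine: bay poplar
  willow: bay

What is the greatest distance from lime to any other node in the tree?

The node farthest from lime is poplar, via lime-bay-pine-poplar — 3 edges.

3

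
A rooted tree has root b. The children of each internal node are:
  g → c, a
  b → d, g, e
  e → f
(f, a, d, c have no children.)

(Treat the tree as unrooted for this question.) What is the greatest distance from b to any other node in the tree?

The node farthest from b is f (a, c also at distance 2), via b-e-f — 2 edges.

2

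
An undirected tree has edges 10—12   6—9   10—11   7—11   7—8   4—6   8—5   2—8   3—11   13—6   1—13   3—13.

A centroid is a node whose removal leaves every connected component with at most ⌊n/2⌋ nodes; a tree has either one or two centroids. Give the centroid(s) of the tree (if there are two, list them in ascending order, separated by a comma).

Delete 11: the remaining components have sizes 6, 4, 2. Max 6 ≤ 6, so 11 is a centroid.
Every other node leaves some component of size > 6, so the centroid is unique.

11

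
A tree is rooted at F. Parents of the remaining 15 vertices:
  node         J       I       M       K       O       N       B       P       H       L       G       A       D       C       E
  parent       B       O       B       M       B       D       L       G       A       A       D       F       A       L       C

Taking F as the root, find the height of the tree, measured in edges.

The longest root-to-leaf path is F – A – L – B – M – K (5 edges).

5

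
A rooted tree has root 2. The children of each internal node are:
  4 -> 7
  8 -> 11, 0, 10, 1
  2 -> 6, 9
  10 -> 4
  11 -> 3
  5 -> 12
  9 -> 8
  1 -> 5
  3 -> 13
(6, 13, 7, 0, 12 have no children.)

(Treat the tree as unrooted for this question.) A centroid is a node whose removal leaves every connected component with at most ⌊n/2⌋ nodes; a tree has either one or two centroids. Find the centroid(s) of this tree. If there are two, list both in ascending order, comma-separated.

Delete 8: the remaining components have sizes 3, 3, 3, 3, 1. Max 3 ≤ 7, so 8 is a centroid.
No neighbour of 8 does as well, so 8 is the unique centroid.

8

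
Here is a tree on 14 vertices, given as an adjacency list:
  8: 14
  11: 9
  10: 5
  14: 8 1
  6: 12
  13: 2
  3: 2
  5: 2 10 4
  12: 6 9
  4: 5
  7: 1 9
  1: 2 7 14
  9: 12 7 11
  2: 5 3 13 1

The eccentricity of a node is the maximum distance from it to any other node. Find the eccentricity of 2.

5

The node farthest from 2 is 6, via 2-1-7-9-12-6 — 5 edges.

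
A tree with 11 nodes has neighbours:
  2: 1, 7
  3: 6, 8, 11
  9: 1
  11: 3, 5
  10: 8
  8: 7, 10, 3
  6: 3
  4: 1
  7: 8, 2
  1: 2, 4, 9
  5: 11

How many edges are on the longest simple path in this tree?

A longest path is 4 – 1 – 2 – 7 – 8 – 3 – 11 – 5, with 7 edges.

7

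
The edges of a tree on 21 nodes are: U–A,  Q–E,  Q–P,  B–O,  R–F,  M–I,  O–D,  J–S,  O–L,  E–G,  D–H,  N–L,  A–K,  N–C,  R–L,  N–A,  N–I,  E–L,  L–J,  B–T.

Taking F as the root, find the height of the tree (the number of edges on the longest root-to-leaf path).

A deepest node is M, reached by F–R–L–N–I–M.
That path has 5 edges, so the height is 5.

5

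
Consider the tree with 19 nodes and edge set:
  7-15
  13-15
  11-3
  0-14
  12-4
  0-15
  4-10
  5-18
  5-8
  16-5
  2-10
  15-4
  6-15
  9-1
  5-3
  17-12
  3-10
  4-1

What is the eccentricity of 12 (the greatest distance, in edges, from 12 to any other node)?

A farthest node from 12 is 18 (16, 8 also at distance 5).
The path 12 – 4 – 10 – 3 – 5 – 18 has 5 edges.

5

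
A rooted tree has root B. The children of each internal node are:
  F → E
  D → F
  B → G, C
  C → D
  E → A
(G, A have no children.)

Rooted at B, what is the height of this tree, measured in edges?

5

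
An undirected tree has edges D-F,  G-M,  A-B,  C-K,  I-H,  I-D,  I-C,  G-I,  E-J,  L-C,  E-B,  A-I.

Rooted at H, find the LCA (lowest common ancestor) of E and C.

I

E's ancestor chain is E, B, A, I, H and C's is C, I, H; they first meet at I.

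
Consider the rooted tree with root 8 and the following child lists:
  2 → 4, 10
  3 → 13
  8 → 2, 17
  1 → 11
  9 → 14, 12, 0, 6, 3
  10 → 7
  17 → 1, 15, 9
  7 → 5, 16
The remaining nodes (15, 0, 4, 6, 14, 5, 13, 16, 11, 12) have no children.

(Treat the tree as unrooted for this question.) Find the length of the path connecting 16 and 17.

The path is 16 – 7 – 10 – 2 – 8 – 17, which has 5 edges.

5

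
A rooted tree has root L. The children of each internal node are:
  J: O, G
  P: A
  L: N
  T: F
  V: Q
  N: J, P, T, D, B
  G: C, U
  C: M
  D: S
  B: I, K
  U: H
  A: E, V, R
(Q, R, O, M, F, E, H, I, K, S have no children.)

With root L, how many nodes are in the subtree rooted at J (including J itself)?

7

The subtree rooted at J contains: J, G, O, C, U, M, H — 7 nodes.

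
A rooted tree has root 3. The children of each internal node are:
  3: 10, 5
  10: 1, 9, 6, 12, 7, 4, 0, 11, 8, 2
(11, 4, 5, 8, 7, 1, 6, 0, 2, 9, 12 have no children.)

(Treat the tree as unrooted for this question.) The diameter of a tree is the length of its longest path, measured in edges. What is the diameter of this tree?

BFS from 5 reaches 11 last, at distance 3; BFS from 11 confirms no node is farther.
Path: 5 – 3 – 10 – 11.

3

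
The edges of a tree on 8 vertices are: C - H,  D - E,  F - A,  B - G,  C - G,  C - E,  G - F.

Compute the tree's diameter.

5

Starting from D, a farthest node is A at distance 5.
One longest path: D–E–C–G–F–A.
So the diameter is 5.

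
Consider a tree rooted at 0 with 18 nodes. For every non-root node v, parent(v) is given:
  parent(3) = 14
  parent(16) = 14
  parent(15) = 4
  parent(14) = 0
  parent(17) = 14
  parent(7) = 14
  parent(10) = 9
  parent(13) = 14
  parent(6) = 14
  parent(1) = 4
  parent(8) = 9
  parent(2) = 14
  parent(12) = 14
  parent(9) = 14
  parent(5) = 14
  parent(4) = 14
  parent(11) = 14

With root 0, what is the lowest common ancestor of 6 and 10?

Ancestors of 6 (toward the root): 6, 14, 0.
Ancestors of 10: 10, 9, 14, 0.
The deepest node appearing in both lists is 14.

14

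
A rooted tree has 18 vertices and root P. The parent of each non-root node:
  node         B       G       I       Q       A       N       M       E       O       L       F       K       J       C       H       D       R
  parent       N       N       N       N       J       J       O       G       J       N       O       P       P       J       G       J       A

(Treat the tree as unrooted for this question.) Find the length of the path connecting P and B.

Walking from P: P–J–N–B. Length 3.

3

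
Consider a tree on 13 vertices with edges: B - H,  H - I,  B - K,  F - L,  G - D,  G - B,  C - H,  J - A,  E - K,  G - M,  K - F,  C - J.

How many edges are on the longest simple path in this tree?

A longest path is A - J - C - H - B - K - F - L, with 7 edges.

7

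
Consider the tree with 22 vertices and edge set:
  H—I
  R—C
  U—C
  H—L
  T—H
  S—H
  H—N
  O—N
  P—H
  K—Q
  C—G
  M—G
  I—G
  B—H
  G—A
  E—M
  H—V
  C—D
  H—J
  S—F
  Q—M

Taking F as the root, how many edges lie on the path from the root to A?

5

F – S – H – I – G – A — 5 edges.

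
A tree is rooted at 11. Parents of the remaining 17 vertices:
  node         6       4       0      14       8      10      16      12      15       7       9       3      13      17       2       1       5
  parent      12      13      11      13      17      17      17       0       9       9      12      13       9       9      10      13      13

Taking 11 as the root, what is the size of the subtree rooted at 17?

5

Descendants of 17 (including itself): 17, 10, 16, 8, 2. That's 5.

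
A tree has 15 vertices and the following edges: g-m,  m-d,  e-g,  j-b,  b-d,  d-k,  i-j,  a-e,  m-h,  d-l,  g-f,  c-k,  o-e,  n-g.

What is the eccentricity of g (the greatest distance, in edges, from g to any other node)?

A farthest node from g is i.
The path g-m-d-b-j-i has 5 edges.

5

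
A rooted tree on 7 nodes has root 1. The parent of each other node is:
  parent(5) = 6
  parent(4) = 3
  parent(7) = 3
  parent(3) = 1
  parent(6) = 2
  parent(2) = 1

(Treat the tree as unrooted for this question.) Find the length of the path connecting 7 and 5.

7–3–1–2–6–5: 5 edges.

5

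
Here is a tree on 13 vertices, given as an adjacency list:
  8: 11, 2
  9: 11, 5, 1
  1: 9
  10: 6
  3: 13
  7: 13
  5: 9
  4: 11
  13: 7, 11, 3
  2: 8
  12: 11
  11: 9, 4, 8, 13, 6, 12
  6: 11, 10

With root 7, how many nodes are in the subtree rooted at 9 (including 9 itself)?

3

Descendants of 9 (including itself): 9, 5, 1. That's 3.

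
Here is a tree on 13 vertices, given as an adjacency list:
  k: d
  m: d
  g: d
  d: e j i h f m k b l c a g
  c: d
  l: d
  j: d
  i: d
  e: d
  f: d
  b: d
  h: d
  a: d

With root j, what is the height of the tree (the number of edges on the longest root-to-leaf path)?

A deepest node is h, reached by j → d → h.
That path has 2 edges, so the height is 2.

2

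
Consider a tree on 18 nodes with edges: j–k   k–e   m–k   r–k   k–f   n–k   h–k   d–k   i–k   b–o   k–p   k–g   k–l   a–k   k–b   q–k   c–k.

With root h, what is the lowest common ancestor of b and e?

Path b→root: b k h; path e→root: e k h.
First common node: k.

k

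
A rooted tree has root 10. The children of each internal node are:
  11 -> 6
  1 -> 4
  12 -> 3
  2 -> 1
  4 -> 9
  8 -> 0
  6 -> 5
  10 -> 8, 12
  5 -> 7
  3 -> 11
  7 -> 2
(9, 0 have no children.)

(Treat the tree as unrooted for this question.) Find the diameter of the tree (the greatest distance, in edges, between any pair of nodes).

12

Starting from 0, a farthest node is 9 at distance 12.
One longest path: 0 – 8 – 10 – 12 – 3 – 11 – 6 – 5 – 7 – 2 – 1 – 4 – 9.
So the diameter is 12.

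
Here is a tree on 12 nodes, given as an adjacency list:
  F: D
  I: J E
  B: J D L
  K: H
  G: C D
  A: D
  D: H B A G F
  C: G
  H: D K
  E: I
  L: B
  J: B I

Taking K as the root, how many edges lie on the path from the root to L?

4

Path from K to L: K → H → D → B → L, which has 4 edges.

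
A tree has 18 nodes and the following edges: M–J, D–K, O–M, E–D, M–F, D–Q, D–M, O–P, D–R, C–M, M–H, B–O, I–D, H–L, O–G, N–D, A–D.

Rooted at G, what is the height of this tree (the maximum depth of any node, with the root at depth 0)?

A deepest node is I, reached by G-O-M-D-I.
That path has 4 edges, so the height is 4.

4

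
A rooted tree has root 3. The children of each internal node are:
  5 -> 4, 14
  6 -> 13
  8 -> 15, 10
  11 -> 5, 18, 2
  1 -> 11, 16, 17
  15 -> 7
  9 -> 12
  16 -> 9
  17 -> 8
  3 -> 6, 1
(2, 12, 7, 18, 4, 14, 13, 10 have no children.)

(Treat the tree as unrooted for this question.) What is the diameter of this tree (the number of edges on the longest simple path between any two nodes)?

7

Starting from 7, a farthest node is 4 at distance 7.
One longest path: 7 - 15 - 8 - 17 - 1 - 11 - 5 - 4.
So the diameter is 7.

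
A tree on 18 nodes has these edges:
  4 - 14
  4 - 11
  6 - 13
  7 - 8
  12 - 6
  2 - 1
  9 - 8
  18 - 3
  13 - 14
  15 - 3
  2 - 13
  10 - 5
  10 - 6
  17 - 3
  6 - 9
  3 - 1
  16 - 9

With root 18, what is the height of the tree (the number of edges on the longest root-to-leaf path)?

8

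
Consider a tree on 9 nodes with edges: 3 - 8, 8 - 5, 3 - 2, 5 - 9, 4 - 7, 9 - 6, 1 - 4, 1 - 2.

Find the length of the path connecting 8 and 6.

8 - 5 - 9 - 6: 3 edges.

3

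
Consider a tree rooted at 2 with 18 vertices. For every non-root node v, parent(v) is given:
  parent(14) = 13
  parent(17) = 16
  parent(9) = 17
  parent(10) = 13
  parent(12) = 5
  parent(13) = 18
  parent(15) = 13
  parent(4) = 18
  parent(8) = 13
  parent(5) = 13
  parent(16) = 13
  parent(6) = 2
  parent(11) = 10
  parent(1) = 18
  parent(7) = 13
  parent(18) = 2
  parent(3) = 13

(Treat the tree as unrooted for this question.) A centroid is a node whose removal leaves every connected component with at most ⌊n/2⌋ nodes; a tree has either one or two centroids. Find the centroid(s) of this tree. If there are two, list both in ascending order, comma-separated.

Removing 13 splits the tree into components of sizes 5, 3, 2, 2, 1, 1, 1, 1, 1; the largest is 5 ≤ ⌊18/2⌋ = 9.
Every other node leaves some component of size > 9, so the centroid is unique.

13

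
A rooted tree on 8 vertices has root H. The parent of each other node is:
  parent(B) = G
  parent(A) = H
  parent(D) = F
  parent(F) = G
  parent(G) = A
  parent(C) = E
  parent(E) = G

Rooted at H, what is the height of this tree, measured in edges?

4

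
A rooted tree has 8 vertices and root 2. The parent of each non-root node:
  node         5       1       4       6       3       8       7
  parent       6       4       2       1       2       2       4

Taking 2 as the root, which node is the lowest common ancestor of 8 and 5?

2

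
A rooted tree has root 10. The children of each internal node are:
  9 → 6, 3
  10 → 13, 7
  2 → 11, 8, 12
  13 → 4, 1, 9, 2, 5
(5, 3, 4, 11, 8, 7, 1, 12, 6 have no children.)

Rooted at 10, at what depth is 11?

3

Climbing from 11 to the root: 11–2–13–10. That's 3 steps.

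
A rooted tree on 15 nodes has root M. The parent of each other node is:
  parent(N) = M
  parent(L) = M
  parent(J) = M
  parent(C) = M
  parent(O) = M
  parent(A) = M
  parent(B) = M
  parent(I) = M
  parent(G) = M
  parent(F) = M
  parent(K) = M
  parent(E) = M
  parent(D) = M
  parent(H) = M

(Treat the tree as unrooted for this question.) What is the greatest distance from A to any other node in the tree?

2

Distances from A peak at 2, attained at F (G, D, E, N, J, B, O, I, H, K, C, L also at distance 2).
A – M – F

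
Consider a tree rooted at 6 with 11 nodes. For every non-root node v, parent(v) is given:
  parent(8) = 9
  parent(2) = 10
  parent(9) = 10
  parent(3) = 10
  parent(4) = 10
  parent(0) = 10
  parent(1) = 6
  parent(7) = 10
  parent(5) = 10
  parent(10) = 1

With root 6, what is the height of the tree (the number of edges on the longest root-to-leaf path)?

4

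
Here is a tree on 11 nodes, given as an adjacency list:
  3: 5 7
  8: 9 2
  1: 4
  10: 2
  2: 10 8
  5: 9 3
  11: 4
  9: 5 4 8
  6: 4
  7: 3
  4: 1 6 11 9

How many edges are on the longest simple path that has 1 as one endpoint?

Distances from 1 peak at 5, attained at 10 (7 also at distance 5).
1–4–9–8–2–10

5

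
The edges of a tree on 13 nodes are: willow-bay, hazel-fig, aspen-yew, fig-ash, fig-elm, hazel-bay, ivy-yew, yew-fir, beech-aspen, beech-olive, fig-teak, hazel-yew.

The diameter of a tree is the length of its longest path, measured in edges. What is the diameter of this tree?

BFS from elm reaches olive last, at distance 6; BFS from olive confirms no node is farther.
Path: elm-fig-hazel-yew-aspen-beech-olive.

6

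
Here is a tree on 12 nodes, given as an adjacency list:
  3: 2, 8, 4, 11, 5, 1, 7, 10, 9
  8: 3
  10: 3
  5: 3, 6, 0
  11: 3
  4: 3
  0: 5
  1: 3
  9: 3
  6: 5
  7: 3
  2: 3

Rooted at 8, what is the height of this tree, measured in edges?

A deepest node is 0, reached by 8-3-5-0.
That path has 3 edges, so the height is 3.

3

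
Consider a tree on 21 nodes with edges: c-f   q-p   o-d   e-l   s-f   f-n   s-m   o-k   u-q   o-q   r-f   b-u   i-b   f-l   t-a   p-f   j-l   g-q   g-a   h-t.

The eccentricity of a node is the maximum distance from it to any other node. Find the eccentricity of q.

4

The node farthest from q is m (h, e, j also at distance 4), via q – p – f – s – m — 4 edges.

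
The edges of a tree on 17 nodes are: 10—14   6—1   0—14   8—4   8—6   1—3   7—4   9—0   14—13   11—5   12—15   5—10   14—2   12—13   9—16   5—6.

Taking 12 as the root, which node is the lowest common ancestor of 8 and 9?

Ancestors of 8 (toward the root): 8, 6, 5, 10, 14, 13, 12.
Ancestors of 9: 9, 0, 14, 13, 12.
The deepest node appearing in both lists is 14.

14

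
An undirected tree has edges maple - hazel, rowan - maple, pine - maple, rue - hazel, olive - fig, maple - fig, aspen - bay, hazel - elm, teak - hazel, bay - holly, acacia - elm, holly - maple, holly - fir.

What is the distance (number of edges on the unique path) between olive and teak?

4

The path is olive - fig - maple - hazel - teak, which has 4 edges.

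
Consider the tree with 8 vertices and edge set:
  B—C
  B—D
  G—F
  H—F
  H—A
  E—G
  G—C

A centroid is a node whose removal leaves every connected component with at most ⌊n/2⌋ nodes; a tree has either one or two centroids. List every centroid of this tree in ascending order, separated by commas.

G

If G is removed the pieces have sizes 3, 3, 1, all ≤ ⌊8/2⌋ = 4.
Every other node leaves some component of size > 4, so the centroid is unique.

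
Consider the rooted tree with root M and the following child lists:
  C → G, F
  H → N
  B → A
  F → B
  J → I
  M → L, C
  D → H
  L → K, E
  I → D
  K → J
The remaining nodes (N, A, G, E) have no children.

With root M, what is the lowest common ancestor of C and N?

C's ancestor chain is C, M and N's is N, H, D, I, J, K, L, M; they first meet at M.

M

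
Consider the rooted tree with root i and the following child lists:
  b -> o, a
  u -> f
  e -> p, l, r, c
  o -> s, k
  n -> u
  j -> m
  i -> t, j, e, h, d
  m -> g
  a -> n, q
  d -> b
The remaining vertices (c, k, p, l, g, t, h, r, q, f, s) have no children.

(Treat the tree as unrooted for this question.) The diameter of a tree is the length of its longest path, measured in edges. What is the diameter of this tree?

9

Starting from f, a farthest node is g at distance 9.
One longest path: f – u – n – a – b – d – i – j – m – g.
So the diameter is 9.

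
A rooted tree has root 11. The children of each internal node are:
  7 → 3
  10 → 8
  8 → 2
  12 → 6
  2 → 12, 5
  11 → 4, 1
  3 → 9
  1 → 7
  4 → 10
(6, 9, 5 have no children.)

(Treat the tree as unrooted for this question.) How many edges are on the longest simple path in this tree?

10

A longest path is 6-12-2-8-10-4-11-1-7-3-9, with 10 edges.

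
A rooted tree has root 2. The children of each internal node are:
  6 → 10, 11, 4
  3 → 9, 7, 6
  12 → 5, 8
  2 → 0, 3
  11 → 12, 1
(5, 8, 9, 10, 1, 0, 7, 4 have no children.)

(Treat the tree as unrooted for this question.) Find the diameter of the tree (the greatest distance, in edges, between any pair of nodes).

6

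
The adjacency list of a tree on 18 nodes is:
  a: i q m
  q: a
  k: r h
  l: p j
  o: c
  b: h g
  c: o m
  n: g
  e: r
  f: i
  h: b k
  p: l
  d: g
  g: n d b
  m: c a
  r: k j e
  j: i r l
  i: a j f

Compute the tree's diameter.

11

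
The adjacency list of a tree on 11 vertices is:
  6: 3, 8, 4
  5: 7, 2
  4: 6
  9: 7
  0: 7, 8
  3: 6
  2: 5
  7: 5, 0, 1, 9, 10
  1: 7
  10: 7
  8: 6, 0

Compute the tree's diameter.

6

Starting from 3, a farthest node is 2 at distance 6.
One longest path: 3–6–8–0–7–5–2.
So the diameter is 6.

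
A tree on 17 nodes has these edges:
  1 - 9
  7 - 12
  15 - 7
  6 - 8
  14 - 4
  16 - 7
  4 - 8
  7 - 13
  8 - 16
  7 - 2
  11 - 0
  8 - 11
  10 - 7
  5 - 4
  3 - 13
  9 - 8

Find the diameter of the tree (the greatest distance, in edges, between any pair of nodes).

BFS from 1 reaches 3 last, at distance 6; BFS from 3 confirms no node is farther.
Path: 1 - 9 - 8 - 16 - 7 - 13 - 3.

6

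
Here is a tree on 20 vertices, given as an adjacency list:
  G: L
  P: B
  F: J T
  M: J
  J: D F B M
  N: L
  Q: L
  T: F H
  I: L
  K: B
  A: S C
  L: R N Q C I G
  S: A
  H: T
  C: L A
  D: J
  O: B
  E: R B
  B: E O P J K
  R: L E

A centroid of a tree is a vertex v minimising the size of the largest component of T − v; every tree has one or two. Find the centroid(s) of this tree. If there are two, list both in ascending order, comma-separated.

Delete E: the remaining components have sizes 10, 9. Max 10 ≤ 10, so E is a centroid.
Its neighbour B also leaves a largest component of size 10, so both are centroids.

B, E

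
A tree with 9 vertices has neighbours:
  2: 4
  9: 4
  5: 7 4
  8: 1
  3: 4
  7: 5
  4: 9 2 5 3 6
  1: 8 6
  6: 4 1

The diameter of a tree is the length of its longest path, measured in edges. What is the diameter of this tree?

5

A longest path is 8 – 1 – 6 – 4 – 5 – 7, with 5 edges.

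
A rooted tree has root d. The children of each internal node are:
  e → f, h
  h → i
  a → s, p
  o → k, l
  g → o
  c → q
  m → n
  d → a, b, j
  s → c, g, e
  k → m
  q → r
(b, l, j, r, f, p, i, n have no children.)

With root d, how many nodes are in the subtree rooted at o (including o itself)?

5

o's subtree: {o, k, l, m, n}, size 5.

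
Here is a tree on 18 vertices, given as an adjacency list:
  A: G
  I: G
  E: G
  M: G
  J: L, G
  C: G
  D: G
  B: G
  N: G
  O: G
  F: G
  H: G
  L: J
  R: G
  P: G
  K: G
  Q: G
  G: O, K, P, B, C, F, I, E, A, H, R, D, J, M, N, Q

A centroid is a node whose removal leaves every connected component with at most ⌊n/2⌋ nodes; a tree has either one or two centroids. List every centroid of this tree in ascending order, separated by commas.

G

Delete G: the remaining components have sizes 2, 1, 1, 1, 1, 1, 1, 1, 1, 1, 1, 1, 1, 1, 1, 1. Max 2 ≤ 9, so G is a centroid.
Every other node leaves some component of size > 9, so the centroid is unique.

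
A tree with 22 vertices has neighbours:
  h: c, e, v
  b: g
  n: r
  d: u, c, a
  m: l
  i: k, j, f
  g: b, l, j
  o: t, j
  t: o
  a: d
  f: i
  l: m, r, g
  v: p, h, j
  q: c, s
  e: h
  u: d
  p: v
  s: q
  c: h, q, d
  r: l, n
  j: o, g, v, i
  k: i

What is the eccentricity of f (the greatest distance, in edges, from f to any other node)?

Distances from f peak at 7, attained at s (a, u also at distance 7).
f–i–j–v–h–c–q–s

7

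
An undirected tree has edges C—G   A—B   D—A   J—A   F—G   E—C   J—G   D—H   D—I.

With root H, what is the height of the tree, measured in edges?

A deepest node is E, reached by H – D – A – J – G – C – E.
That path has 6 edges, so the height is 6.

6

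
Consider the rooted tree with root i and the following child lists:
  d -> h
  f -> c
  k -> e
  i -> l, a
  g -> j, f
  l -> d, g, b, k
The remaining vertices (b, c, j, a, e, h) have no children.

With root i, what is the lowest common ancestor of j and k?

Ancestors of j (toward the root): j, g, l, i.
Ancestors of k: k, l, i.
The deepest node appearing in both lists is l.

l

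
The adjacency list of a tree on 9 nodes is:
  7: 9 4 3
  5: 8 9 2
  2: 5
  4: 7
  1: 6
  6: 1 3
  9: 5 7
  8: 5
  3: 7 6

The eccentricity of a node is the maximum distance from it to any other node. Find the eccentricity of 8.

A farthest node from 8 is 1.
The path 8–5–9–7–3–6–1 has 6 edges.

6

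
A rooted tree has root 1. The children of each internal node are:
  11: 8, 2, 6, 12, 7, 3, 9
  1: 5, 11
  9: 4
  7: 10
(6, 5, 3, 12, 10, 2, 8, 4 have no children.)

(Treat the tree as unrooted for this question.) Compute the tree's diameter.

4

Starting from 5, a farthest node is 4 at distance 4.
One longest path: 5–1–11–9–4.
So the diameter is 4.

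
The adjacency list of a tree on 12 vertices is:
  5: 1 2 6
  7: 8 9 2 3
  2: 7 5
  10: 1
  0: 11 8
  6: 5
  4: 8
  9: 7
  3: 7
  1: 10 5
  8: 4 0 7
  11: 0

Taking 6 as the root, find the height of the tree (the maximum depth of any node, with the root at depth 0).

6

The longest root-to-leaf path is 6 – 5 – 2 – 7 – 8 – 0 – 11 (6 edges).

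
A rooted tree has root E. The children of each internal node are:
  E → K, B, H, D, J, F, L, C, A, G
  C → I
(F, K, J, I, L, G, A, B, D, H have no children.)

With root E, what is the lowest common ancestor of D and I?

Path D→root: D E; path I→root: I C E.
First common node: E.

E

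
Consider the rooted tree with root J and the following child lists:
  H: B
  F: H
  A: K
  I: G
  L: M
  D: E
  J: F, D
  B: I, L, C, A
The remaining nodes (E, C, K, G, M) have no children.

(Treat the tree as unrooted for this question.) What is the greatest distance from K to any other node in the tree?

Distances from K peak at 7, attained at E.
K-A-B-H-F-J-D-E

7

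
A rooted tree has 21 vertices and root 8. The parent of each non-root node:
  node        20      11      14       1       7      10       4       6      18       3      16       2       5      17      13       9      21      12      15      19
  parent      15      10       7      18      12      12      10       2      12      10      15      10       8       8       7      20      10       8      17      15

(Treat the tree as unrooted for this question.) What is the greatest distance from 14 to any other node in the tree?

7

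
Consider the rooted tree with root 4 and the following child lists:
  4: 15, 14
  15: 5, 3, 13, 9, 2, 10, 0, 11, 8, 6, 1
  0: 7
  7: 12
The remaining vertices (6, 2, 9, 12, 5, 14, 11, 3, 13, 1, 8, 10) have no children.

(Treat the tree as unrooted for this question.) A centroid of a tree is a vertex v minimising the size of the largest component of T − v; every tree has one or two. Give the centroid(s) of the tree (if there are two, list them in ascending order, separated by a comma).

15

If 15 is removed the pieces have sizes 3, 2, 1, 1, 1, 1, 1, 1, 1, 1, 1, 1, all ≤ ⌊16/2⌋ = 8.
Every other node leaves some component of size > 8, so the centroid is unique.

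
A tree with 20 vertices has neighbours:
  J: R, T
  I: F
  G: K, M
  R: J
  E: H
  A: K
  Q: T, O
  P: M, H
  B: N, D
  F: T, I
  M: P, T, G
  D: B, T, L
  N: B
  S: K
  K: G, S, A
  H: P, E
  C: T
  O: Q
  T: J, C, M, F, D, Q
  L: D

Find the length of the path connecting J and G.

3

The path is J – T – M – G, which has 3 edges.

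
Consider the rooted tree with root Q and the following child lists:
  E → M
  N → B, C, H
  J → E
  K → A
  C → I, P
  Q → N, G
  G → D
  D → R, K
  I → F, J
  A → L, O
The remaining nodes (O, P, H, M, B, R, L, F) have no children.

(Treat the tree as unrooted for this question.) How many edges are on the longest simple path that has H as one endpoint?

7

The node farthest from H is O (L also at distance 7), via H – N – Q – G – D – K – A – O — 7 edges.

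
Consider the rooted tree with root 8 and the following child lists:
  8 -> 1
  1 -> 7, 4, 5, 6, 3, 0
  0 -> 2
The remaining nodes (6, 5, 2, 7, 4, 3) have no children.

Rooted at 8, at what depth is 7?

8 – 1 – 7 — 2 edges.

2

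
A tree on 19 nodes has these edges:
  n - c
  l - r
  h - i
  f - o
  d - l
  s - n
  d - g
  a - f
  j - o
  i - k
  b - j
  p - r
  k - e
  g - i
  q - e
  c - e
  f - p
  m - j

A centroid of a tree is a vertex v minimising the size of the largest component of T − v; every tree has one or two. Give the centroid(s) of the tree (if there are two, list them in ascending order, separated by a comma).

Delete d: the remaining components have sizes 9, 9. Max 9 ≤ 9, so d is a centroid.
No neighbour of d does as well, so d is the unique centroid.

d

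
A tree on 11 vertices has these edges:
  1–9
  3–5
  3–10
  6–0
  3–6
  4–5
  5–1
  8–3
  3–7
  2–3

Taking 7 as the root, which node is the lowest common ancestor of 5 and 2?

Path 5→root: 5 3 7; path 2→root: 2 3 7.
First common node: 3.

3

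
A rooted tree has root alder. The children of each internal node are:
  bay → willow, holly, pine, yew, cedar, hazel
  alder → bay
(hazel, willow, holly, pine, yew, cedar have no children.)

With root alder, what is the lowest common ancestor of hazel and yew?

hazel's ancestor chain is hazel, bay, alder and yew's is yew, bay, alder; they first meet at bay.

bay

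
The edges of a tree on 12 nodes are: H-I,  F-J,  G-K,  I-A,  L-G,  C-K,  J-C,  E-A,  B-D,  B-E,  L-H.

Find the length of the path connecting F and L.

5

F – J – C – K – G – L: 5 edges.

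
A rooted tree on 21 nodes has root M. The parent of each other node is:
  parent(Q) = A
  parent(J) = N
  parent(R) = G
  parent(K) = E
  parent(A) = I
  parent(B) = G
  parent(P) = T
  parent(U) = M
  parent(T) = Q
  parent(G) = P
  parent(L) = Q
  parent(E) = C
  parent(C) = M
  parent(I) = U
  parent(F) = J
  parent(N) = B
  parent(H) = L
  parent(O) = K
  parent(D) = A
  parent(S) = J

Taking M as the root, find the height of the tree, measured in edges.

A deepest node is F, reached by M – U – I – A – Q – T – P – G – B – N – J – F.
That path has 11 edges, so the height is 11.

11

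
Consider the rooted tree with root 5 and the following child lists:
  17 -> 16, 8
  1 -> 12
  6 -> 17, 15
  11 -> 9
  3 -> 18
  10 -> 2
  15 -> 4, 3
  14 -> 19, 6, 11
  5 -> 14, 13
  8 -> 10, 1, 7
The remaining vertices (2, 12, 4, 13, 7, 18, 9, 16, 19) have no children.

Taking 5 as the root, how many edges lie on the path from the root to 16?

5 – 14 – 6 – 17 – 16 — 4 edges.

4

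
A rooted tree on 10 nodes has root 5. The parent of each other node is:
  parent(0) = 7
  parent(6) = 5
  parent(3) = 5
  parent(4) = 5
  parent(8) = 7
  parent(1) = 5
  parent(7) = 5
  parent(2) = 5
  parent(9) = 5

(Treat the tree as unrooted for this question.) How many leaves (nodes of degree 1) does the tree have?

8

The leaves are 0, 1, 2, 3, 4, 6, 8, 9.
That is 8 leaves.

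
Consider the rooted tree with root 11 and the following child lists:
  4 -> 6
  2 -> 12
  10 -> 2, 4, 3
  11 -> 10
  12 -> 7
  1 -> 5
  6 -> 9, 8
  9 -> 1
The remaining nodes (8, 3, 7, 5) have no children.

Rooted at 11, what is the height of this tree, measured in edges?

The longest root-to-leaf path is 11-10-4-6-9-1-5 (6 edges).

6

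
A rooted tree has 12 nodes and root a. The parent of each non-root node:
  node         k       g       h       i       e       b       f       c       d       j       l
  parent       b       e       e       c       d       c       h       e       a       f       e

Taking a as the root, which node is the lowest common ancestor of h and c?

e

Path h→root: h e d a; path c→root: c e d a.
First common node: e.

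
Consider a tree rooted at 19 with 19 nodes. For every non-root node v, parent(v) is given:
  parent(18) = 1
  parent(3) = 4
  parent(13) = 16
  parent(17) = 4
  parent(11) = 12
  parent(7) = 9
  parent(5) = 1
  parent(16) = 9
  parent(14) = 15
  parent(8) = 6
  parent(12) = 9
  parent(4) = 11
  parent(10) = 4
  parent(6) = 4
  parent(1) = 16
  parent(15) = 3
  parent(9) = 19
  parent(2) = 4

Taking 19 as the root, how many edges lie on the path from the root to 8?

Climbing from 8 to the root: 8 – 6 – 4 – 11 – 12 – 9 – 19. That's 6 steps.

6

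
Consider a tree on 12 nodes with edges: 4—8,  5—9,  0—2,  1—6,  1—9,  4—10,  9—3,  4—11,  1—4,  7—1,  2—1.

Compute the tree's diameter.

A longest path is 0 - 2 - 1 - 4 - 8, with 4 edges.

4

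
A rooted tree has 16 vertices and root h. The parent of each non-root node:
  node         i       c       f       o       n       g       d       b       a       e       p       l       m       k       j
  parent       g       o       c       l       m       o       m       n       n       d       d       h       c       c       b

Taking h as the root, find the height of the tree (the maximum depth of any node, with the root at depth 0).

j sits deepest: h-l-o-c-m-n-b-j — 7 edges from the root.

7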